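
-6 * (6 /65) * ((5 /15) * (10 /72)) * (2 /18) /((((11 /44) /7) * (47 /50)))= -1400/16497 = -0.08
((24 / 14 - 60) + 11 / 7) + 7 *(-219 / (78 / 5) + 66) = 55877/182 = 307.02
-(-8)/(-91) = -8/91 = -0.09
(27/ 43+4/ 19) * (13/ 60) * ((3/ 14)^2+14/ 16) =33839/202272 = 0.17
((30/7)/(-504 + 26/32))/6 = -80/56357 = 0.00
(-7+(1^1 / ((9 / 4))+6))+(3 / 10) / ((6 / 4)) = -16/45 = -0.36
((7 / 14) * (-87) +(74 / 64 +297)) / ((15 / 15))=8149/32 = 254.66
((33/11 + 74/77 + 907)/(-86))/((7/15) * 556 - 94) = -263040/4108951 = -0.06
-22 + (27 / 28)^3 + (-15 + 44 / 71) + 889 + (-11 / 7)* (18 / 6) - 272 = 898999093/1558592 = 576.80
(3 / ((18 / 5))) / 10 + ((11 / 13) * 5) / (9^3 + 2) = 10163/114036 = 0.09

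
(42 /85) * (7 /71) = 294/6035 = 0.05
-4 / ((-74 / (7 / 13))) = 14/481 = 0.03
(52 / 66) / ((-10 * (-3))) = 13/495 = 0.03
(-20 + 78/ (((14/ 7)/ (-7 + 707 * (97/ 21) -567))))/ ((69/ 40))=1399400/23 = 60843.48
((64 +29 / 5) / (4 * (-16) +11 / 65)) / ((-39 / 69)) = 8027/4149 = 1.93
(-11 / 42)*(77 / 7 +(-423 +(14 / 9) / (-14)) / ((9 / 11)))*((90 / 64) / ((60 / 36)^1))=450967/4032 = 111.85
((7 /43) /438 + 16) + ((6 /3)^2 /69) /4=6937351/433182 = 16.01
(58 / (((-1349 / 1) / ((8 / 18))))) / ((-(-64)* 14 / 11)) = -319/1359792 = 0.00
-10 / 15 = -2/3 = -0.67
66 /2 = 33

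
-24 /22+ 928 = 10196/11 = 926.91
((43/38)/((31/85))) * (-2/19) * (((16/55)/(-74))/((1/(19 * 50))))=292400/239723 = 1.22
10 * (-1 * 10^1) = -100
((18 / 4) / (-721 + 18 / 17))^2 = 23409/599172484 = 0.00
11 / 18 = 0.61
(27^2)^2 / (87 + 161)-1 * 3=530697/248 = 2139.91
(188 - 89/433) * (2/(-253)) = -162630/109549 = -1.48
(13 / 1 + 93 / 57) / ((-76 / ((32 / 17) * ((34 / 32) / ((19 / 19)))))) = -139/361 = -0.39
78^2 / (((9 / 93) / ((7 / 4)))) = 110019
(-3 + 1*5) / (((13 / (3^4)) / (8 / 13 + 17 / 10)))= 24381/845 = 28.85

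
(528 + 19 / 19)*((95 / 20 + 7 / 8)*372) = 2213865/2 = 1106932.50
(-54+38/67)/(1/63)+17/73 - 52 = -16717613/4891 = -3418.04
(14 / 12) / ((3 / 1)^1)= 7/18 = 0.39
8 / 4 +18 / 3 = 8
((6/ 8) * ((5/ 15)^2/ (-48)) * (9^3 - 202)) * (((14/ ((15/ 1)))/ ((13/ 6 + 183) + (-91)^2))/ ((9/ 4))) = -3689/82291140 = 0.00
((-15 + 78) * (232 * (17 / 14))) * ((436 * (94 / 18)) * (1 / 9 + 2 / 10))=565743136/45 = 12572069.69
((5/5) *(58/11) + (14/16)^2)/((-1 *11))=-4251/7744 = -0.55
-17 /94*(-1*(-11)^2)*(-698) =-717893/47 = -15274.32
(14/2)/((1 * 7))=1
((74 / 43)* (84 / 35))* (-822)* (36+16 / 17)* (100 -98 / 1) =-916799616/3655 = -250834.37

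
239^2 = 57121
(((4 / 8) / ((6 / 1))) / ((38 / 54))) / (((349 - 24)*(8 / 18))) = 81/98800 = 0.00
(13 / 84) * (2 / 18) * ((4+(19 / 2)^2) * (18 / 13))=2.24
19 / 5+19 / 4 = 171/20 = 8.55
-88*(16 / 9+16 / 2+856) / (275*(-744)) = 7792/20925 = 0.37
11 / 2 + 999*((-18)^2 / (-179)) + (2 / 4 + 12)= -320454/179 = -1790.25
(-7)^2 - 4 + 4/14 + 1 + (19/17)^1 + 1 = 5760/119 = 48.40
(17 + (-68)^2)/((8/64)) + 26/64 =1188109/32 = 37128.41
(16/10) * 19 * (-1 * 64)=-9728/5 = -1945.60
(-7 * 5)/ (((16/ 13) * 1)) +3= -407/16 = -25.44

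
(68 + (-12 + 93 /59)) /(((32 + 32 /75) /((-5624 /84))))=-3142225/26432 = -118.88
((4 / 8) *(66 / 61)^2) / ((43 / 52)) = 113256/160003 = 0.71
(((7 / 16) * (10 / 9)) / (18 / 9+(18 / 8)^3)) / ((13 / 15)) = 1400/33423 = 0.04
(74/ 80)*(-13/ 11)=-481/440 = -1.09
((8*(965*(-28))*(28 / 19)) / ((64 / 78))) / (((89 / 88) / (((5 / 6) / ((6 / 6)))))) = -540940400/1691 = -319893.79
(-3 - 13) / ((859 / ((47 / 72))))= -94/7731 = -0.01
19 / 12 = 1.58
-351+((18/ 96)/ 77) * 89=-350.78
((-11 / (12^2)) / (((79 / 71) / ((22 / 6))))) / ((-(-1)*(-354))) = 8591/12081312 = 0.00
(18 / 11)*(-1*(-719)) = 12942/11 = 1176.55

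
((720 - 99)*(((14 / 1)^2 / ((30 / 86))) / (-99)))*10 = -35244.36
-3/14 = -0.21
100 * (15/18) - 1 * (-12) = 286/3 = 95.33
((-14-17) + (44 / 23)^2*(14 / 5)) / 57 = -963/2645 = -0.36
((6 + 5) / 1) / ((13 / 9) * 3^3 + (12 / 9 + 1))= 33/124 = 0.27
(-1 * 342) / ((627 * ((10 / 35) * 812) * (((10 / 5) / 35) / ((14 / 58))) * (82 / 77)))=-5145/551696 = -0.01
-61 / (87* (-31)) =61/2697 = 0.02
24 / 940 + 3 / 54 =343/4230 = 0.08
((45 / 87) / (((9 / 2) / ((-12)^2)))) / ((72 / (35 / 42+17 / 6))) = 220/261 = 0.84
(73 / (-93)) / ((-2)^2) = -73/372 = -0.20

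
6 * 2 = 12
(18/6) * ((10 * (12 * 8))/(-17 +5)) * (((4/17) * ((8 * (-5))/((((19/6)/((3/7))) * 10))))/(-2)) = -34560/2261 = -15.29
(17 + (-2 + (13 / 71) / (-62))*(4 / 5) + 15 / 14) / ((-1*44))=-0.37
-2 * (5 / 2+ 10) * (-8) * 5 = 1000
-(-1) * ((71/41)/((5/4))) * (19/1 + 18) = 10508/205 = 51.26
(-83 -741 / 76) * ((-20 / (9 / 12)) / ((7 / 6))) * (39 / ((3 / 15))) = 413400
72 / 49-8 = -320/49 = -6.53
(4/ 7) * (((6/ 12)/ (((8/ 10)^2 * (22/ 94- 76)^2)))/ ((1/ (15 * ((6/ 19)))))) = 276125/749571508 = 0.00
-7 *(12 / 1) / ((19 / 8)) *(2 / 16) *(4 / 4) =-84/19 = -4.42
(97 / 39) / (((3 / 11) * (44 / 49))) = 4753/468 = 10.16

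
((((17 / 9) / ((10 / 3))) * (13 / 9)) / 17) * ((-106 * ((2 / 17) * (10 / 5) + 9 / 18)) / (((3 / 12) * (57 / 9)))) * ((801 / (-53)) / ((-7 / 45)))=-520650/2261 = -230.27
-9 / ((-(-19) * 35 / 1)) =-9/665 = -0.01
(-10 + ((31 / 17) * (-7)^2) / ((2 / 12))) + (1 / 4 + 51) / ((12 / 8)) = 57149/102 = 560.28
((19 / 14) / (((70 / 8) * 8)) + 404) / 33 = 395939/32340 = 12.24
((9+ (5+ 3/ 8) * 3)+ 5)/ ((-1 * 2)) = -241/16 = -15.06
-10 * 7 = -70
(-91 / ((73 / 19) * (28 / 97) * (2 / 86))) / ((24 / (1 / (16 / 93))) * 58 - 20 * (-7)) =-9.30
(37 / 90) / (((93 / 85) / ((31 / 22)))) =629/1188 = 0.53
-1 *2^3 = -8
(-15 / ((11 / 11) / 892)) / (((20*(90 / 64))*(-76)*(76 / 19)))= 446/285 = 1.56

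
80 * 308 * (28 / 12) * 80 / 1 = 13798400/3 = 4599466.67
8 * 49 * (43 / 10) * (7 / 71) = 166.19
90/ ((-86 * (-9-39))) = 15/688 = 0.02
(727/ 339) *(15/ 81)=3635/9153 = 0.40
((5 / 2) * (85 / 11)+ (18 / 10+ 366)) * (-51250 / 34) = -218237875/374 = -583523.73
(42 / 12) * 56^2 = 10976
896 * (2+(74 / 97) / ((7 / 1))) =183296/97 = 1889.65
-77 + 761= 684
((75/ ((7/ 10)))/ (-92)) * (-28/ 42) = 125/161 = 0.78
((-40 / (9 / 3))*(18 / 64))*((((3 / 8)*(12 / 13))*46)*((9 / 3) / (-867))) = 3105/15028 = 0.21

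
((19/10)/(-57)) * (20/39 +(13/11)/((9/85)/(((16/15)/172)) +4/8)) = -0.02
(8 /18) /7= 4/63 = 0.06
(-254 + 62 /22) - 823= -11816/11 = -1074.18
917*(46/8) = 21091/4 = 5272.75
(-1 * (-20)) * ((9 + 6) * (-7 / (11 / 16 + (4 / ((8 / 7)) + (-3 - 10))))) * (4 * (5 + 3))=358400/47 = 7625.53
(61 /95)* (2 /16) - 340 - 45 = -292539/760 = -384.92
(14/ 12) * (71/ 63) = 71/54 = 1.31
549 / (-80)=-549/80 = -6.86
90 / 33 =30/11 = 2.73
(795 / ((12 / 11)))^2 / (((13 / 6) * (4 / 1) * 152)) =25491675/63232 = 403.15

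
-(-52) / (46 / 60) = 67.83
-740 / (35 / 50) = -7400/7 = -1057.14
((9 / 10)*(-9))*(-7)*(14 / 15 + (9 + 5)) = 21168/25 = 846.72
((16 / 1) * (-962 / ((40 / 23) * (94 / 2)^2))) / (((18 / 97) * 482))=-1073111/23956605 = -0.04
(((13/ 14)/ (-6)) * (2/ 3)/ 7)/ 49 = -13/43218 = 0.00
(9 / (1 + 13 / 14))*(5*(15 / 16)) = 21.88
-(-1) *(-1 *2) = -2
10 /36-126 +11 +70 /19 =-37975/342 = -111.04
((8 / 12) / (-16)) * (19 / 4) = -19/96 = -0.20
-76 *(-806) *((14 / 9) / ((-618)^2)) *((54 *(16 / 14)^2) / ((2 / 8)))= 15681536/222789 = 70.39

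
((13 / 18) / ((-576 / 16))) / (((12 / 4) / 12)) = -13/162 = -0.08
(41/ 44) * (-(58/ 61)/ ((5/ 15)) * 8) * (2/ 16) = -3567/1342 = -2.66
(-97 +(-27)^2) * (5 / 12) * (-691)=-545890/3 = -181963.33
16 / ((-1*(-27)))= 16/27 = 0.59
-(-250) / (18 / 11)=1375/9 = 152.78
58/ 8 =29/4 = 7.25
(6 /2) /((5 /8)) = 24/5 = 4.80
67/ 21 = 3.19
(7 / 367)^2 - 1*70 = -9428181/134689 = -70.00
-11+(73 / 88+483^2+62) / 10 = 20525281/880 = 23324.18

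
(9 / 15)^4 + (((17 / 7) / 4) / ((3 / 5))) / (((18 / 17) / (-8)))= -887816/118125 = -7.52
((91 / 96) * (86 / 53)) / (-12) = -3913/30528 = -0.13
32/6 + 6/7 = 130/21 = 6.19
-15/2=-7.50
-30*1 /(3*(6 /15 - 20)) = 25/49 = 0.51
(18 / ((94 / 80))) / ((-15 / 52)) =-2496/47 = -53.11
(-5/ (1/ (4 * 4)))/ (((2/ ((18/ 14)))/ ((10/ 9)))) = -400/7 = -57.14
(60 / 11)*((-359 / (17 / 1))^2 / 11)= 7732860/34969 = 221.13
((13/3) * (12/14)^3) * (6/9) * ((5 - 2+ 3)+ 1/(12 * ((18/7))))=33878/3087 = 10.97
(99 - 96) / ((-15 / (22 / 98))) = -11/245 = -0.04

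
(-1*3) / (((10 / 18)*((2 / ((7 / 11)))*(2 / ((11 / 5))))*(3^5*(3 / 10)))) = -7/270 = -0.03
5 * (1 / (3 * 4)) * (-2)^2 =5/3 = 1.67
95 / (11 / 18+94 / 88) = 396/7 = 56.57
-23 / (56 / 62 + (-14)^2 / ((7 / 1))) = -713/896 = -0.80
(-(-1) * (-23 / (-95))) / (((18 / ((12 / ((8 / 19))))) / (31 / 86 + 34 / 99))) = 137839/510840 = 0.27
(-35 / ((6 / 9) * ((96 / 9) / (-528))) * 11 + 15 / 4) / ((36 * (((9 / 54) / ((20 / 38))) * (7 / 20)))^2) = 95300000/53067 = 1795.84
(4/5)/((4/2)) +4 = 22/5 = 4.40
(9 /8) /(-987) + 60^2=9475197/2632 = 3600.00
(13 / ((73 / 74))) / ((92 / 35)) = 16835/3358 = 5.01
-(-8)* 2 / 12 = 4/3 = 1.33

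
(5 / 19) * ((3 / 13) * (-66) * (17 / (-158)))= 8415/19513 = 0.43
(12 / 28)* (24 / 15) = 0.69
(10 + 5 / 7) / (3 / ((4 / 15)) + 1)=300/343 = 0.87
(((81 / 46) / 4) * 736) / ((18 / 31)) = 558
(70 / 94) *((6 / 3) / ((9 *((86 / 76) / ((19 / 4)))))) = 12635/18189 = 0.69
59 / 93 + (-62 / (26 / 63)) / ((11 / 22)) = -362491/1209 = -299.83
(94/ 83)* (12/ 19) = 1128/1577 = 0.72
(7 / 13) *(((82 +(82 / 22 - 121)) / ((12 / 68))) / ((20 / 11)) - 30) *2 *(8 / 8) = -150.70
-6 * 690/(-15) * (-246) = -67896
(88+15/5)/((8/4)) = 91/2 = 45.50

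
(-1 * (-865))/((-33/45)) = -12975/11 = -1179.55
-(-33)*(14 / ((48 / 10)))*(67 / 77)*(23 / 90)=1541/72 = 21.40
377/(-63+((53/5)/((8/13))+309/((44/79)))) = 165880/223969 = 0.74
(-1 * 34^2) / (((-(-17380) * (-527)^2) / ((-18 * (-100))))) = -360/835109 = 0.00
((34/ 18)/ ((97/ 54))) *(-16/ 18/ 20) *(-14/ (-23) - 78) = 24208/6693 = 3.62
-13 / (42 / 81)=-351/14 = -25.07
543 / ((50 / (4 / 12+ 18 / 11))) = 2353/110 = 21.39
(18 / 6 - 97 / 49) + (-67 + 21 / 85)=-273776/4165 = -65.73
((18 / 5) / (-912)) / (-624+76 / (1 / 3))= 1/100320 = 0.00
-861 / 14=-123/2 = -61.50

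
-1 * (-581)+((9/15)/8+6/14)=162821/280 = 581.50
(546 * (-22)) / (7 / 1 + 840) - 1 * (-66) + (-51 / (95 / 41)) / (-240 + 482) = 1189209/22990 = 51.73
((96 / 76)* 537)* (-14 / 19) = -180432/361 = -499.81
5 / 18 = 0.28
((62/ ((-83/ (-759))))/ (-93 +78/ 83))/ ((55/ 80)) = -22816/2547 = -8.96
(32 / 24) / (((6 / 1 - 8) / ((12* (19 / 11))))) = -152/11 = -13.82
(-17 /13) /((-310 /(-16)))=-136/2015 = -0.07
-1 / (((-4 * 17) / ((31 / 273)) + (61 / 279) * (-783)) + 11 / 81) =2511/1933210 = 0.00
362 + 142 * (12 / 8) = 575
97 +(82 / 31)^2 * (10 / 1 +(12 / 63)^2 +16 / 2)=94591393/423801 = 223.20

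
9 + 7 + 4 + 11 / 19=391/19 = 20.58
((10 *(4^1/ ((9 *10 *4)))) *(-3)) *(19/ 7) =-19/21 = -0.90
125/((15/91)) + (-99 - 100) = 559.33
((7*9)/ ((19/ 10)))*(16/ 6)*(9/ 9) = 1680/19 = 88.42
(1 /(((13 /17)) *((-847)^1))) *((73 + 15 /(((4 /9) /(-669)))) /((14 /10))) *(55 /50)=27.30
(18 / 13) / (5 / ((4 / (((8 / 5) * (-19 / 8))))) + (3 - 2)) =-24/65 = -0.37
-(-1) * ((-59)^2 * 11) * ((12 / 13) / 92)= 114873/299 = 384.19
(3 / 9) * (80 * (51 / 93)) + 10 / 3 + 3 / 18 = 3371/186 = 18.12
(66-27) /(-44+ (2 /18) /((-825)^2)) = -238899375/269527499 = -0.89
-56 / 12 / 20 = -7/30 = -0.23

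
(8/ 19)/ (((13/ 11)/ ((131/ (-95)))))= -11528/23465 = -0.49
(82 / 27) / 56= 41/756 = 0.05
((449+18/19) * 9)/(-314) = -76941/5966 = -12.90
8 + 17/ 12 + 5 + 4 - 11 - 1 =77/12 = 6.42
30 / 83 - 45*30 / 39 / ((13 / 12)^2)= -29.13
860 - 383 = 477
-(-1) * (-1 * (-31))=31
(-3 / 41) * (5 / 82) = -15/3362 = 0.00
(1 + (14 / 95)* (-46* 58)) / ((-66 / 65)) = 14677/38 = 386.24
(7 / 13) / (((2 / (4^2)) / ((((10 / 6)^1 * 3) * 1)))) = 280/13 = 21.54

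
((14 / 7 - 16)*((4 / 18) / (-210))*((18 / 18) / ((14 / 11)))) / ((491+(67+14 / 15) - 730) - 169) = -11/321363 = 0.00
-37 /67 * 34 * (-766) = 963628/67 = 14382.51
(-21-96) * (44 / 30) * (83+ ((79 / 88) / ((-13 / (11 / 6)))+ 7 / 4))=-116171/8 = -14521.38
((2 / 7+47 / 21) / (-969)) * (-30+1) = 1537/20349 = 0.08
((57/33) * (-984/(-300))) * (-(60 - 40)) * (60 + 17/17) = -380152/55 = -6911.85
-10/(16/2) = -5/4 = -1.25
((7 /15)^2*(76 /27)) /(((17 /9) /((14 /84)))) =1862/34425 = 0.05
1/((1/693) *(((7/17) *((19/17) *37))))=28611/703 = 40.70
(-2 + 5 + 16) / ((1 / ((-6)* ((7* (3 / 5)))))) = -2394/5 = -478.80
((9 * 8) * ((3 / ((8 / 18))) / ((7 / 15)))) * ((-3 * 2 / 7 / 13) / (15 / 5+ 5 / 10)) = -87480/4459 = -19.62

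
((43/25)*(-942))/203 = -40506/5075 = -7.98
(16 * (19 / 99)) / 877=304/86823 = 0.00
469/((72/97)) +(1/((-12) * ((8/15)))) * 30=90311/144 = 627.16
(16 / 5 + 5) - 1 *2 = 31/5 = 6.20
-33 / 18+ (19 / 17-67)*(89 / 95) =-123169/1938 = -63.55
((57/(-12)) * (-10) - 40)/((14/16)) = 60/7 = 8.57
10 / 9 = 1.11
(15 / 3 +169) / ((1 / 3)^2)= 1566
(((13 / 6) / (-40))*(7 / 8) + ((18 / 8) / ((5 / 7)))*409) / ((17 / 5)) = 2473541/6528 = 378.91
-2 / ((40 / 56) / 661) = -1850.80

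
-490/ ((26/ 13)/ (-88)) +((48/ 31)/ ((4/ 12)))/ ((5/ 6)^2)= 16714184/775 = 21566.69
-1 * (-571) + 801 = 1372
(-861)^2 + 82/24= 8895893/12 = 741324.42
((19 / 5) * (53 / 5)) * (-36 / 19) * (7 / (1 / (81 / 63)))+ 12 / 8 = -34269/50 = -685.38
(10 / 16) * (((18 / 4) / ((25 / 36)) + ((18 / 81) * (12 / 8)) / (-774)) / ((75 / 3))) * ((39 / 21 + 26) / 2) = 4889807/2167200 = 2.26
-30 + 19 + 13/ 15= -152/15 = -10.13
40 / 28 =10/7 = 1.43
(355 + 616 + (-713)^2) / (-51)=-169780/17 = -9987.06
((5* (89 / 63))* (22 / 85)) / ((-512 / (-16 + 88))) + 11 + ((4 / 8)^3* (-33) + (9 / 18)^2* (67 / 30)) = 409907/57120 = 7.18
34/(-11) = -34/11 = -3.09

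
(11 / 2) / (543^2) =11/589698 = 0.00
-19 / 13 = -1.46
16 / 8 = 2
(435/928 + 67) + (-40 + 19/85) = 75323/2720 = 27.69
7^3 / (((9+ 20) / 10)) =3430/29 = 118.28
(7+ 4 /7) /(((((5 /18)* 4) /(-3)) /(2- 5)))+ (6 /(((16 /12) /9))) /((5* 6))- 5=1615/28 = 57.68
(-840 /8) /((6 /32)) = -560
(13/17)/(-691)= -13/11747 = 0.00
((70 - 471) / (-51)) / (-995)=-401/50745 = -0.01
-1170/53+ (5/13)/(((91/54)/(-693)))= -1614420/8957 = -180.24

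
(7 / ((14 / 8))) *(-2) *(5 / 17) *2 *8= -640/17 = -37.65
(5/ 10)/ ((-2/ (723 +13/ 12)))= -8689/48 = -181.02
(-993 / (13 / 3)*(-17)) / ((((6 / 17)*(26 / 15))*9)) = 478295/676 = 707.54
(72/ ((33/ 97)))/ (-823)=-2328/9053 = -0.26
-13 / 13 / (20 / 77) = -77/20 = -3.85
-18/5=-3.60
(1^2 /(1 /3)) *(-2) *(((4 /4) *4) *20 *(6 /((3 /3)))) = -2880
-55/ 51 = -1.08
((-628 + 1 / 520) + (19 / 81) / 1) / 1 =-26441399/42120 = -627.76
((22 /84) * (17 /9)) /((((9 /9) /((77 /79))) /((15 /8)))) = 10285/11376 = 0.90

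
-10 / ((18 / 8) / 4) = -160/9 = -17.78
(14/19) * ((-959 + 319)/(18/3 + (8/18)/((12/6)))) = -1440/19 = -75.79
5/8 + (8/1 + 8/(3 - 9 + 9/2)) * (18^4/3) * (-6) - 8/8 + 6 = -4478931/8 = -559866.38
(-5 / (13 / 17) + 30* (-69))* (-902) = 24349490/13 = 1873037.69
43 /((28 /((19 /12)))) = 817/336 = 2.43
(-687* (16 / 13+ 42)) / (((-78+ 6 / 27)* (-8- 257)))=-1737423/1205750 = -1.44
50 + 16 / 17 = 866/17 = 50.94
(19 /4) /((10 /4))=19/10 = 1.90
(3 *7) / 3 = 7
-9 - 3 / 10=-93/10 = -9.30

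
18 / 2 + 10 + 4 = 23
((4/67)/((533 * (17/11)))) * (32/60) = 352/9106305 = 0.00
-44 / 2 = -22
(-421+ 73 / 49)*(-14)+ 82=41686/7 = 5955.14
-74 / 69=-1.07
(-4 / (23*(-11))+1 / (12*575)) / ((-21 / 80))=-692/11385 = -0.06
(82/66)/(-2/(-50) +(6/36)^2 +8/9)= 100/77 = 1.30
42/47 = 0.89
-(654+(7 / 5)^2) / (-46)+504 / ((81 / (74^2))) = 15339217/450 = 34087.15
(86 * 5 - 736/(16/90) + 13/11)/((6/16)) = -108792/11 = -9890.18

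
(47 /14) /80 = 47/1120 = 0.04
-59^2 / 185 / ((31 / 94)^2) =-30758116/177785 = -173.01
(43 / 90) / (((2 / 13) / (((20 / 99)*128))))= 71552/891 = 80.31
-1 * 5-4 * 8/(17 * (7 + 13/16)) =-11137/2125 = -5.24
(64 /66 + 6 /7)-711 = -163819/231 = -709.17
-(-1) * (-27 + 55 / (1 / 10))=523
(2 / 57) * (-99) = -3.47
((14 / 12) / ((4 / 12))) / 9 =7/18 = 0.39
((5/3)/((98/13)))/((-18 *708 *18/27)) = -65/2497824 = 0.00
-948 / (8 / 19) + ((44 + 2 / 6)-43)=-13501/6 = -2250.17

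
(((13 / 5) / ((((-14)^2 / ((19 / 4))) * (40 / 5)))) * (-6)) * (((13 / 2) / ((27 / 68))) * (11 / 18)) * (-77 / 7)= 6605027/1270080 = 5.20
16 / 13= 1.23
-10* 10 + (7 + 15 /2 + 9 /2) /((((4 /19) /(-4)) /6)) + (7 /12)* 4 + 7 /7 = -6788/3 = -2262.67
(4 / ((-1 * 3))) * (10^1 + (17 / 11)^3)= -72892/3993 = -18.25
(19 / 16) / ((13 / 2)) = 0.18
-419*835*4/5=-279892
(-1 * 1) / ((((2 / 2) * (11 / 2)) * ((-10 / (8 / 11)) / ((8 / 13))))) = 64/7865 = 0.01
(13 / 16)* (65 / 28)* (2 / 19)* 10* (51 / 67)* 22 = 2370225/71288 = 33.25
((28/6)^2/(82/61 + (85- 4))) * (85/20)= 50813/45207 = 1.12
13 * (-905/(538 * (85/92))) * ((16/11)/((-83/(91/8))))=19699316/4175149 = 4.72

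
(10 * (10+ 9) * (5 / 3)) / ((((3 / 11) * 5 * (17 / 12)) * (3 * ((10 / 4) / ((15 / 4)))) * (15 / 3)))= 836/51 = 16.39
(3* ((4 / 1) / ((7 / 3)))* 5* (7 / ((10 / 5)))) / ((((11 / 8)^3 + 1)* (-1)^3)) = -46080/1843 = -25.00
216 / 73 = 2.96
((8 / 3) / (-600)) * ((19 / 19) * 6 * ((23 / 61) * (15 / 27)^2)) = -46/14823 = 0.00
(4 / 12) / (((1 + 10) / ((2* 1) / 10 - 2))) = -3/55 = -0.05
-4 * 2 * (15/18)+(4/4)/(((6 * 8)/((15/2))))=-625/96 = -6.51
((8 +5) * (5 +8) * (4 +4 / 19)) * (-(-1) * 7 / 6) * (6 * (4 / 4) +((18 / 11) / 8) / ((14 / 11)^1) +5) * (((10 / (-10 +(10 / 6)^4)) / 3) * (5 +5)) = -95062500/703 = -135224.04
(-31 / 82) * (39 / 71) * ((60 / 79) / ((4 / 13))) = -235755/459938 = -0.51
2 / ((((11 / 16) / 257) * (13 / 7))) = 57568/143 = 402.57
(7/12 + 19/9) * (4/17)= 97/153 = 0.63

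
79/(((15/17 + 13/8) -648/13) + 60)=139672/22385 = 6.24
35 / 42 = 5/6 = 0.83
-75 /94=-0.80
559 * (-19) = -10621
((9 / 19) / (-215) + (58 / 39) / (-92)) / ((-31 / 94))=6326717/113591595 = 0.06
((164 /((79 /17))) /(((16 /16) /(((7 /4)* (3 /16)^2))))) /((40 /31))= 1361241/808960 = 1.68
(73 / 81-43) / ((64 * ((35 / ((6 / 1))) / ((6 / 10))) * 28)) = -341/141120 = 0.00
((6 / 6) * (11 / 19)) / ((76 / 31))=341/1444 = 0.24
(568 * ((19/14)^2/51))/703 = 2698/92463 = 0.03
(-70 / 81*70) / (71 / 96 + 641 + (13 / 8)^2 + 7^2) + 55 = 54.91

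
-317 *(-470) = 148990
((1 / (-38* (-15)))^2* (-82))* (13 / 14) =-533/2274300 = 0.00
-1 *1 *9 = -9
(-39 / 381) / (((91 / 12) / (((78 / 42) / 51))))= -52/105791 = 0.00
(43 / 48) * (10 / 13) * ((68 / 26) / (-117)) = -0.02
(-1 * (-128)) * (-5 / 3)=-640/3 = -213.33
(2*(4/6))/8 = 1/6 = 0.17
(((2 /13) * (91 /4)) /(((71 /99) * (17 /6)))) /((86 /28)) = 29106/51901 = 0.56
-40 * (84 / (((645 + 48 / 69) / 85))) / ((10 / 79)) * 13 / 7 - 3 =-96418233/14851 = -6492.37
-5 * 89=-445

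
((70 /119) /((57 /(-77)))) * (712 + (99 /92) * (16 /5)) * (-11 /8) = 17421943/22287 = 781.71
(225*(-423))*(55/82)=-5234625/82 = -63836.89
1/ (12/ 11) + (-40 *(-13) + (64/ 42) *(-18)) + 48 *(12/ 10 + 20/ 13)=3412141/5460 = 624.93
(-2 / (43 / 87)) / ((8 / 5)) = -435/172 = -2.53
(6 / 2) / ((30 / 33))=3.30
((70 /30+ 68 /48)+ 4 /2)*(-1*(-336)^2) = -649152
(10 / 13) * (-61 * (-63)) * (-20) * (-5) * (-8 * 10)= -307440000/13 = -23649230.77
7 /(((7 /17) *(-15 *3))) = -17/45 = -0.38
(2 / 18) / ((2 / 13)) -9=-149/18 = -8.28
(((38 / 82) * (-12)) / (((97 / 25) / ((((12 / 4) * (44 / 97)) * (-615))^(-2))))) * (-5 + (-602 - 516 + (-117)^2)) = -11579569/450329814 = -0.03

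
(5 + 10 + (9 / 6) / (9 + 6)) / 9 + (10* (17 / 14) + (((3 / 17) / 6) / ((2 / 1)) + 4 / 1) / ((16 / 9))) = 5510563/342720 = 16.08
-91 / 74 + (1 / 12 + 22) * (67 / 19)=646561/8436 = 76.64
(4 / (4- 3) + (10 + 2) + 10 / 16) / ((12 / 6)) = 133/16 = 8.31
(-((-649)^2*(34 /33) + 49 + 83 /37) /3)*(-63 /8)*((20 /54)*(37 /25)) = 168615181/270 = 624500.67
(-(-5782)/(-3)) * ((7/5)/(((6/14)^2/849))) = -561252958/45 = -12472287.96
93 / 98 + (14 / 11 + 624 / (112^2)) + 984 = 8505605/8624 = 986.27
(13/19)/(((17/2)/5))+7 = 2391/323 = 7.40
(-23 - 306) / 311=-329/311 = -1.06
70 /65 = 1.08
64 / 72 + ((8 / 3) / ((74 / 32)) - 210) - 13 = -73579/333 = -220.96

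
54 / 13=4.15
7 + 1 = 8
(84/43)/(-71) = -84/3053 = -0.03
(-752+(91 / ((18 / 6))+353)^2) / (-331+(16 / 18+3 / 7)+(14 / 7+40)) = -2302531/4531 = -508.17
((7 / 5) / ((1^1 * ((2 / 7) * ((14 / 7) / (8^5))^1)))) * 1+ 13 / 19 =7626817/95 = 80282.28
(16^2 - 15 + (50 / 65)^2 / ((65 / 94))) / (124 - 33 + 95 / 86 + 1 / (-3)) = 137090106/52018369 = 2.64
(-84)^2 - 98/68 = 239855/34 = 7054.56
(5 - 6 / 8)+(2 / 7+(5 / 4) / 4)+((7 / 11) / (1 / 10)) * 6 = 53013/1232 = 43.03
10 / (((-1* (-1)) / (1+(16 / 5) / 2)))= 26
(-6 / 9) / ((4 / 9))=-3/2 = -1.50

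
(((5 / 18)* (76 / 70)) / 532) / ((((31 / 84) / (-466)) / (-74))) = 34484/651 = 52.97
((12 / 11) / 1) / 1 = 1.09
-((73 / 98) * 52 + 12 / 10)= -9784/245 = -39.93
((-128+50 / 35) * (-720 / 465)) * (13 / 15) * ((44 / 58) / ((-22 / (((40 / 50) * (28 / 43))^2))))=-330244096/207781375 = -1.59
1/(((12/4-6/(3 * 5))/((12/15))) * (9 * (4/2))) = 2/117 = 0.02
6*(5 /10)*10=30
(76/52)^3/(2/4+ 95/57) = 41154/28561 = 1.44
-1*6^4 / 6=-216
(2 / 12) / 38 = 1/228 = 0.00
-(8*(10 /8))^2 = -100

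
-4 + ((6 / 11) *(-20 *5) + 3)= -611/11 = -55.55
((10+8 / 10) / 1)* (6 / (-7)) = -324/35 = -9.26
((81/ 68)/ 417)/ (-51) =-9/160684 = 0.00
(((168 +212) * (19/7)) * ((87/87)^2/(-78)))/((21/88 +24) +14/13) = -317680/608181 = -0.52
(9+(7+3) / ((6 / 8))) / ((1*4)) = 67/12 = 5.58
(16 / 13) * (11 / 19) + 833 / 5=206631/1235 = 167.31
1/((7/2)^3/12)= 96/343 = 0.28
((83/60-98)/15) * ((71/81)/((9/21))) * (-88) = 63384398/54675 = 1159.29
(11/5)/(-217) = -11/1085 = -0.01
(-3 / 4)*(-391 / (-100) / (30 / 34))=-6647/2000 = -3.32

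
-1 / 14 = -0.07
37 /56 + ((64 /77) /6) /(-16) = 1205/1848 = 0.65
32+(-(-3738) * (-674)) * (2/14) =-359884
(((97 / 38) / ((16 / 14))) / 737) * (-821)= -557459/224048 = -2.49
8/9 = 0.89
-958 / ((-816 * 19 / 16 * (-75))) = -958/72675 = -0.01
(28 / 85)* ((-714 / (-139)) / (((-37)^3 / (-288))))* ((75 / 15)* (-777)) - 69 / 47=-347415135/8943677 = -38.84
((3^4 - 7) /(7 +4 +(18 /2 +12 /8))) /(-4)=-37/43 = -0.86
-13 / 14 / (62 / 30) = -0.45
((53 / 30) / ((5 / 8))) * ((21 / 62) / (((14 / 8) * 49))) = 424/37975 = 0.01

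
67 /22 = 3.05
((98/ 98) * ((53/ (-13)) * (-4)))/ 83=212/1079 = 0.20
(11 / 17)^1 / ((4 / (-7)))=-77/68 = -1.13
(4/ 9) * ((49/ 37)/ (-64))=-49/5328 = -0.01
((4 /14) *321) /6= 107/7 = 15.29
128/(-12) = -32/3 = -10.67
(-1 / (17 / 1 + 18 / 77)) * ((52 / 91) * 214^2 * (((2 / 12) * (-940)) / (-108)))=-236765320/107487 = -2202.73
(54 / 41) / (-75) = -18/1025 = -0.02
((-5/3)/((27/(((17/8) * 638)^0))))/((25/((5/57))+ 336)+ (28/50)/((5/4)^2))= -3125/31456269 = 0.00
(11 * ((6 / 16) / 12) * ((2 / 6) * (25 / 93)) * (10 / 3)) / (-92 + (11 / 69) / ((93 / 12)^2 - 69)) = -82225/73691712 = 0.00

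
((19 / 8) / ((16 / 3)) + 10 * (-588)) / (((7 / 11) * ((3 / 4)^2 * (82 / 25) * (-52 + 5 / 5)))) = 68986775/702576 = 98.19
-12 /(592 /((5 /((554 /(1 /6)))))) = -5/163984 = 0.00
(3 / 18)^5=1/7776 = 0.00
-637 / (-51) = 637/51 = 12.49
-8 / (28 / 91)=-26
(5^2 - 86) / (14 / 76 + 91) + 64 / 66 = 1042/3465 = 0.30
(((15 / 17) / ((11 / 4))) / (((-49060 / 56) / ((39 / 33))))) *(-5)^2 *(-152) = 8299200/5045821 = 1.64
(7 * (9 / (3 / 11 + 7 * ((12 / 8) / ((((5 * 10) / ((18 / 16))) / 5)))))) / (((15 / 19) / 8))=374528/853 = 439.07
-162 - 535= -697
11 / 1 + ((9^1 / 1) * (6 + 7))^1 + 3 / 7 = 899/7 = 128.43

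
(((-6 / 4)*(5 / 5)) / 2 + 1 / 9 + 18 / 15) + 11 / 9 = 107/60 = 1.78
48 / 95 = 0.51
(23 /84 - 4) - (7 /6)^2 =-641/126 = -5.09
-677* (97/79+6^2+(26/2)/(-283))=-562773852/22357 = -25172.15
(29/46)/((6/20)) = 145/69 = 2.10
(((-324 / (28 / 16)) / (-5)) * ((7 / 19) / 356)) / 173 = 324/1462715 = 0.00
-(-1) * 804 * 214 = 172056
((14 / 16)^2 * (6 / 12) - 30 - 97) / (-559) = 0.23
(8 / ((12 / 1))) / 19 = 2/57 = 0.04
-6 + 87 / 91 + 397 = 35668/91 = 391.96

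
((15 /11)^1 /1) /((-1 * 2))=-0.68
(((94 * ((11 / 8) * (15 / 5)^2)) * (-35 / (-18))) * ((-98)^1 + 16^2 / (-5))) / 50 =-1349887/200 = -6749.44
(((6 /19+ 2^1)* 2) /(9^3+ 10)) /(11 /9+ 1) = 198/70205 = 0.00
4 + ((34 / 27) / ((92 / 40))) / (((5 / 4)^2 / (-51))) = -14356/1035 = -13.87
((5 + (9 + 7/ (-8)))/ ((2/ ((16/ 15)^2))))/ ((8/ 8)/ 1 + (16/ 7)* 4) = 784/1065 = 0.74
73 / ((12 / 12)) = 73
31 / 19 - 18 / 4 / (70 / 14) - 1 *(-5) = 1089/190 = 5.73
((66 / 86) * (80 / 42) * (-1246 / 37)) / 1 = -78320/1591 = -49.23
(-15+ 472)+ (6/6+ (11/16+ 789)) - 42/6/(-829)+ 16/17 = 281552687/225488 = 1248.64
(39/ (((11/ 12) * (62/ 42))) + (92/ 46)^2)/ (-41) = -11192/13981 = -0.80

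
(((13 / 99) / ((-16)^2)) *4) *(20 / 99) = 65/156816 = 0.00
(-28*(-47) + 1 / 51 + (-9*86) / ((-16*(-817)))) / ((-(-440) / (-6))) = -2040265/113696 = -17.94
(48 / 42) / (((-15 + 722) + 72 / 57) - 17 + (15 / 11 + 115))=836/590779 = 0.00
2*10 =20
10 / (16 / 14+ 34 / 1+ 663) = 70/4887 = 0.01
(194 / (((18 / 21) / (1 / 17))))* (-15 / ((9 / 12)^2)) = -54320/153 = -355.03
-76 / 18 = -38/9 = -4.22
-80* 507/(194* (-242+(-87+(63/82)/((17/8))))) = 14135160/22218917 = 0.64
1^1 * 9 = 9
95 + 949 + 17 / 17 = 1045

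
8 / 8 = 1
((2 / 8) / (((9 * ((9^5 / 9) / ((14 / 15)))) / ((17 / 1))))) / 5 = 119/8857350 = 0.00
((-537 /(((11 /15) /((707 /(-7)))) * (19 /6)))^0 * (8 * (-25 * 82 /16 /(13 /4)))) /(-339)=4100/4407 = 0.93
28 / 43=0.65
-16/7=-2.29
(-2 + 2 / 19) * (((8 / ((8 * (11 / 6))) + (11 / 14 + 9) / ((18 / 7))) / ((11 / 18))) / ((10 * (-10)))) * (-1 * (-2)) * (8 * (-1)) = -124056/57475 = -2.16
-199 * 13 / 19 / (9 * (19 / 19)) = -15.13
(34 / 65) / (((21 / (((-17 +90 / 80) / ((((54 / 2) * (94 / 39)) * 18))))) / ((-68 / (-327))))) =-36703/522853380 = 0.00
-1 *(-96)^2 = -9216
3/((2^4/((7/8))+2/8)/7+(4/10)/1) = 2940/2987 = 0.98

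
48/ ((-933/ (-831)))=13296/311 = 42.75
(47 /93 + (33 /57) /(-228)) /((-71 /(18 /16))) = -202581/25425952 = -0.01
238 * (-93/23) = -22134/23 = -962.35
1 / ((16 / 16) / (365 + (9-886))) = -512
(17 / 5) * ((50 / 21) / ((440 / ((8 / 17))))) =2/231 = 0.01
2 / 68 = 0.03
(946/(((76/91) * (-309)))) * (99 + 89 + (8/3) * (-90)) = 1119118/5871 = 190.62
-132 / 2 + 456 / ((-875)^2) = -50530794/765625 = -66.00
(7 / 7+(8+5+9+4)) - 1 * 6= 21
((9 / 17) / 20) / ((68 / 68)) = 9/340 = 0.03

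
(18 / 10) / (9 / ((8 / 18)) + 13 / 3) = 108/1475 = 0.07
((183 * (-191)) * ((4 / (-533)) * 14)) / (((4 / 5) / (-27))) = -66061170/533 = -123942.16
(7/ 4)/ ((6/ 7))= 49/24 = 2.04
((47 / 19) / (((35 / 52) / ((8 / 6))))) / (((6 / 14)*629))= 9776/537795 = 0.02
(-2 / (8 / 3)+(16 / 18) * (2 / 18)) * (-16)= 844/81 = 10.42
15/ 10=3/2 = 1.50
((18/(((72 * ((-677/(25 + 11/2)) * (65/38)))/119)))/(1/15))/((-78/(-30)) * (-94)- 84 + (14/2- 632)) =0.01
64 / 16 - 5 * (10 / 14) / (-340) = 1909/476 = 4.01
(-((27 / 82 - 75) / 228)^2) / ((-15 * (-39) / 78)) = -4165681/291283680 = -0.01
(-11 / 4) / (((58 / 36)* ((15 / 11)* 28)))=-363/8120 = -0.04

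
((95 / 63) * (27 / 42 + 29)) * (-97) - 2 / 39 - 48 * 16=-5103.91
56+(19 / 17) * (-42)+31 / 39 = 6533/663 = 9.85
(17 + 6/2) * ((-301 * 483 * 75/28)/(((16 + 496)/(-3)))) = 45635.01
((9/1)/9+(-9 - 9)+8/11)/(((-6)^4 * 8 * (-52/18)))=179/329472 = 0.00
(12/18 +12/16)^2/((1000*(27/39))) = 3757/1296000 = 0.00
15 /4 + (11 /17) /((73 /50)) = 20815/4964 = 4.19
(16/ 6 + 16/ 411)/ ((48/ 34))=2363/1233 = 1.92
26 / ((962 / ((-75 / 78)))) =-25/962 = -0.03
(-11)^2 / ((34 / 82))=4961/17 = 291.82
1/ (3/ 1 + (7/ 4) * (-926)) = -2/3235 = 0.00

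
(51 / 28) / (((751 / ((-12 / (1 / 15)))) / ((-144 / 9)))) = 36720/5257 = 6.98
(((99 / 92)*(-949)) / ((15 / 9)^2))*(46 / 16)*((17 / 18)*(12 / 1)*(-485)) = 464775597/80 = 5809694.96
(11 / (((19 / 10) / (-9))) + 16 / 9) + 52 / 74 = -313976/6327 = -49.62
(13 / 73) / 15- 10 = -10937/1095 = -9.99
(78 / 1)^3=474552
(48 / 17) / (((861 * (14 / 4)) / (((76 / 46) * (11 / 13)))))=13376/10211747 = 0.00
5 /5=1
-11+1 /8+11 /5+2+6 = -27/40 = -0.68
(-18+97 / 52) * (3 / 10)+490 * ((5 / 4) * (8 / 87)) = 2329021/45240 = 51.48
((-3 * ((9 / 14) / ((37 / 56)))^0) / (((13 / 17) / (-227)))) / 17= 681/13 = 52.38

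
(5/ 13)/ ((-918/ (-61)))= 305/11934 = 0.03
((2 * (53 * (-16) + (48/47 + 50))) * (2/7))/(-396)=4162/3619 = 1.15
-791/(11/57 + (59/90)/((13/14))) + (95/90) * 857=2222183/89928 = 24.71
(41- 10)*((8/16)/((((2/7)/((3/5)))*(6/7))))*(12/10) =4557/100 = 45.57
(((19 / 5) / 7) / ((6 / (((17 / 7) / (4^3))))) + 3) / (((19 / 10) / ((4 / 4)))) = 282563/178752 = 1.58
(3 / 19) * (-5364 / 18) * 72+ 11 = -64159/19 = -3376.79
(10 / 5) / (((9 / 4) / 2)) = 1.78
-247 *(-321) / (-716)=-79287/716 = -110.74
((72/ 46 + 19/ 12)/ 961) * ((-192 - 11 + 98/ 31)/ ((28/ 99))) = -25379145/10963088 = -2.31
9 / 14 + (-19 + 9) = -131/14 = -9.36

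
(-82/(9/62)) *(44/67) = -223696/603 = -370.97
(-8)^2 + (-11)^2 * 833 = 100857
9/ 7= 1.29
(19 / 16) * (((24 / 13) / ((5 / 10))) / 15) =19/65 = 0.29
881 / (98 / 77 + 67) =9691/751 = 12.90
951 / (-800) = -951/800 = -1.19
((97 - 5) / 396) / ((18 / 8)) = 92/891 = 0.10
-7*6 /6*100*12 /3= -2800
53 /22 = 2.41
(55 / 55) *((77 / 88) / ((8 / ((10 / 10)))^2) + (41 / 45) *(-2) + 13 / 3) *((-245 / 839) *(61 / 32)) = -173873119/123715584 = -1.41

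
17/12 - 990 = -988.58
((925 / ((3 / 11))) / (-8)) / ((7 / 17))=-172975/168 = -1029.61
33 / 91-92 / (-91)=125/91 = 1.37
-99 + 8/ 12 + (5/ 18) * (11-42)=-1925/18 = -106.94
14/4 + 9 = 25/2 = 12.50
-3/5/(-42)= 1/70 = 0.01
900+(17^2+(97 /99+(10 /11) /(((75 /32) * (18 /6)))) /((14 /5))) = 183167/154 = 1189.40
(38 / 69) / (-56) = -19/1932 = -0.01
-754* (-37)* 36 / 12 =83694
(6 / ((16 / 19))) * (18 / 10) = 513/40 = 12.82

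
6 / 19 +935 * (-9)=-159879/19 = -8414.68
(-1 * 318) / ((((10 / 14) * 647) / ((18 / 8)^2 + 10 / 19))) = -3.85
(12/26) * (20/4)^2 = 150/13 = 11.54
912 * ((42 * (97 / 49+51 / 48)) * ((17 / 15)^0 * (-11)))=-8972370/7 = -1281767.14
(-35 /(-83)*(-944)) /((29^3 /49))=-1618960/2024287 = -0.80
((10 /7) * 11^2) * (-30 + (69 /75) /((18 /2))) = -232562/45 = -5168.04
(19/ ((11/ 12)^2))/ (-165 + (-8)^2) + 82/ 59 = 840698/721039 = 1.17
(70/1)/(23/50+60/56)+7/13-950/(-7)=2218841/12194 = 181.96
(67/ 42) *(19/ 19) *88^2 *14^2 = 2421290.67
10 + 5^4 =635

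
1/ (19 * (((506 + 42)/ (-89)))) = -89/10412 = -0.01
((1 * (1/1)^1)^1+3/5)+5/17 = 161/85 = 1.89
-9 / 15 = -3/5 = -0.60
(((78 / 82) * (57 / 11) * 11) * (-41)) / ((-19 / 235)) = 27495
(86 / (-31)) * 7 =-602/31 = -19.42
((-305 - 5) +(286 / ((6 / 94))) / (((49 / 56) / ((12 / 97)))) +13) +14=237987/679 = 350.50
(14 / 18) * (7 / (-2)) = -49/18 = -2.72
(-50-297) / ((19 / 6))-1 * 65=-3317/19 = -174.58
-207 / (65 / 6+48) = -1242/353 = -3.52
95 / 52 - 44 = -42.17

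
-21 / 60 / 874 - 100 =-1748007/17480 = -100.00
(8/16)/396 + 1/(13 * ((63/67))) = 5987/72072 = 0.08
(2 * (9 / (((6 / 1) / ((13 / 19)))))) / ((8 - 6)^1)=39/38 = 1.03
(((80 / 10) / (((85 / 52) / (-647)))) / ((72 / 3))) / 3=-33644/765 = -43.98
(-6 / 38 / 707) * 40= -120/13433 = -0.01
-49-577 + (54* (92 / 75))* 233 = 370198/25 = 14807.92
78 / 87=26/29 = 0.90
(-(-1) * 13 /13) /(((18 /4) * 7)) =2/63 = 0.03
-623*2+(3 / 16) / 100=-1993597/1600 = -1246.00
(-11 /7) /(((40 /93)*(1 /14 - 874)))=1023/244700 = 0.00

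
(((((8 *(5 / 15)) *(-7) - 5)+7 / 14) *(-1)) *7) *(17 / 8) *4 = 16541/12 = 1378.42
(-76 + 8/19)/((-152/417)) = 149703/722 = 207.34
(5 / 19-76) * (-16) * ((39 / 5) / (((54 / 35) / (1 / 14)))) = 74828/171 = 437.59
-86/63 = -1.37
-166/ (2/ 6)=-498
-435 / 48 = -145/16 = -9.06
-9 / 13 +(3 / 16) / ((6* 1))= -0.66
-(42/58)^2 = -441/841 = -0.52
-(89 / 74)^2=-7921/5476 = -1.45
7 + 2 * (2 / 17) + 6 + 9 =378/17 = 22.24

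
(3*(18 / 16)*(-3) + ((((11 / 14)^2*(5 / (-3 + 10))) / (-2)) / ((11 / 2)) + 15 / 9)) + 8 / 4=-53495/8232 = -6.50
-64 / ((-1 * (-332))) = -16/83 = -0.19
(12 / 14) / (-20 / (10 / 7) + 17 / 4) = -8/91 = -0.09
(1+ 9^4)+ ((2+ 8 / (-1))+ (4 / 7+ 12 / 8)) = 91813/14 = 6558.07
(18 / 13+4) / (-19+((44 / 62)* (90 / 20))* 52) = 2170/59267 = 0.04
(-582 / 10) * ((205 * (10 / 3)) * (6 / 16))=-59655/4 = -14913.75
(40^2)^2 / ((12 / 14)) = 8960000/3 = 2986666.67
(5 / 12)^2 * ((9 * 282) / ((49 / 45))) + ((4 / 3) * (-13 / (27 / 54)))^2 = 1606.43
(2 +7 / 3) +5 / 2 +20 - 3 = 143/6 = 23.83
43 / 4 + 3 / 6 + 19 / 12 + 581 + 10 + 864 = 8807/6 = 1467.83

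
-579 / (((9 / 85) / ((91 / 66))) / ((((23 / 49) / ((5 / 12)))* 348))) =-227596408/77 = -2955797.51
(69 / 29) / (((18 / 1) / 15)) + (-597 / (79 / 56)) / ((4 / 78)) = -37802507/4582 = -8250.22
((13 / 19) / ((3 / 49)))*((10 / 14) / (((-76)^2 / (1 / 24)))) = 455/7901568 = 0.00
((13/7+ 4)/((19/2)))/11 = 82/1463 = 0.06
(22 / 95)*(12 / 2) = 132/95 = 1.39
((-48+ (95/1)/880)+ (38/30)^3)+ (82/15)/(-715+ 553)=-245346619/5346000 = -45.89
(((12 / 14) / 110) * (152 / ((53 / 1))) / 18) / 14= 38/428505 = 0.00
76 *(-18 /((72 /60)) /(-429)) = 380/143 = 2.66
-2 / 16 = -1/8 = -0.12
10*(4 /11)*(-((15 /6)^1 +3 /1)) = -20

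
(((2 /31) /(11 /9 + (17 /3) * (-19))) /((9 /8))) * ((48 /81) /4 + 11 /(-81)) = -8/1202769 = 0.00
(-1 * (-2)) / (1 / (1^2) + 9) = 1/5 = 0.20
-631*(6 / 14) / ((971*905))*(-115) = 43539/1230257 = 0.04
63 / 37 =1.70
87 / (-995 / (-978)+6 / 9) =9454/183 = 51.66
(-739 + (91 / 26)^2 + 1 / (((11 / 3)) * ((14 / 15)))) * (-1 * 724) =40498569/77 = 525955.44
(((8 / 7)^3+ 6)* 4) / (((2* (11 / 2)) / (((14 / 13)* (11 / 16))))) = 2.02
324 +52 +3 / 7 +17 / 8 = 21199/56 = 378.55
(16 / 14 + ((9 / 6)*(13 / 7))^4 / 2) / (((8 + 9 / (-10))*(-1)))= -12006245/2727536 = -4.40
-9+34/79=-677/79 = -8.57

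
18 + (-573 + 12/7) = -3873/7 = -553.29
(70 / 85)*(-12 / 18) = -28/51 = -0.55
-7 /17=-0.41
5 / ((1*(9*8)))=5/72 = 0.07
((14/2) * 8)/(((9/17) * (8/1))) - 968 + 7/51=-146060/153 = -954.64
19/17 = 1.12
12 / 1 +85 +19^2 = 458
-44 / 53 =-0.83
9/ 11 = 0.82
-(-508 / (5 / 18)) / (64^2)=1143/2560 = 0.45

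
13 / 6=2.17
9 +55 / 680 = 1235/136 = 9.08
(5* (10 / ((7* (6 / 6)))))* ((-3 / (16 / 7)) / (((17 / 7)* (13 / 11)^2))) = -63525/22984 = -2.76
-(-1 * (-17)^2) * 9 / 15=867/5 = 173.40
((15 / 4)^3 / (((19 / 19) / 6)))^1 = 316.41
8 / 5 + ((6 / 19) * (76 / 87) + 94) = 13902/145 = 95.88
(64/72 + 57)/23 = 2.52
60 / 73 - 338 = -24614/73 = -337.18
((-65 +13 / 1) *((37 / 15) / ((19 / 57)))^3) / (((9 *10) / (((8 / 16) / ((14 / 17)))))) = -11194313/78750 = -142.15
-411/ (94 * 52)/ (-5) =411/24440 = 0.02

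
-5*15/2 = -75/2 = -37.50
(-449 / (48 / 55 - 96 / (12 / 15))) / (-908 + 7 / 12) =-24695/5945394 = 0.00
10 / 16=5/8 = 0.62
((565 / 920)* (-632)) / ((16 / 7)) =-62489/368 = -169.81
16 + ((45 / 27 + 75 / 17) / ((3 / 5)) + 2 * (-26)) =-3958/153 = -25.87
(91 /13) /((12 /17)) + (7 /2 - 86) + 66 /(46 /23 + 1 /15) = -15121/372 = -40.65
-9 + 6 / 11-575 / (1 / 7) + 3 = -44335/11 = -4030.45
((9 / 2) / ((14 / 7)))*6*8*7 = 756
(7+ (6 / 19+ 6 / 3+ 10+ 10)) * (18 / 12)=1671/38 = 43.97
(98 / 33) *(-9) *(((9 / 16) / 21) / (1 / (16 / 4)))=-63/22 = -2.86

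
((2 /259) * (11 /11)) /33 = 2/8547 = 0.00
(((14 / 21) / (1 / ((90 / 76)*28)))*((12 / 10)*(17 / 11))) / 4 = 2142/209 = 10.25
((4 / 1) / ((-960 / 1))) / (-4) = 1/960 = 0.00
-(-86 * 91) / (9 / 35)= 273910/9 = 30434.44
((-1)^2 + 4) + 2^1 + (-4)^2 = 23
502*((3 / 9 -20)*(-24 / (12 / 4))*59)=4659898.67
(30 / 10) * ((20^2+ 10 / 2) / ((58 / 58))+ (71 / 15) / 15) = 91196/75 = 1215.95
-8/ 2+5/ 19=-71/19 = -3.74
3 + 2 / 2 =4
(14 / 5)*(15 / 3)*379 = 5306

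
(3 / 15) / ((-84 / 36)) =-3/35 = -0.09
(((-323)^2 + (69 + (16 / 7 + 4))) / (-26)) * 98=-5115810/13 = -393523.85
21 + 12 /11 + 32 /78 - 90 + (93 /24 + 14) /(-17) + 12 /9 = -3921707/58344 = -67.22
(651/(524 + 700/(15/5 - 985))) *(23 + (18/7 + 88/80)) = 85252821/2569340 = 33.18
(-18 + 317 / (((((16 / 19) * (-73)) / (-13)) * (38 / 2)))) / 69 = -16903/80592 = -0.21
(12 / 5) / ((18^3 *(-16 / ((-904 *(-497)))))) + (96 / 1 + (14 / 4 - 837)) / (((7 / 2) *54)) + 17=52463/34020 = 1.54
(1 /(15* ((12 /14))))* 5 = 7/18 = 0.39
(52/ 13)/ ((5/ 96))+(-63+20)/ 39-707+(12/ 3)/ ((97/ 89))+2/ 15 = -3956382/6305 = -627.50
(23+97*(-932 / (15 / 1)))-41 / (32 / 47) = -2910793/480 = -6064.15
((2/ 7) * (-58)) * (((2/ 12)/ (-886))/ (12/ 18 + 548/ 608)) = 4408/2217215 = 0.00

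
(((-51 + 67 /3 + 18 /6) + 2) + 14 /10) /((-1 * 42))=167/315 = 0.53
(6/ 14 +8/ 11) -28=-26.84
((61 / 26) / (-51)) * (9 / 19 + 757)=-438956/12597 = -34.85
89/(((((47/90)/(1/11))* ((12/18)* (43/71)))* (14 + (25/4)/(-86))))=2274840/825649 = 2.76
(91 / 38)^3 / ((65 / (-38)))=-57967/7220 = -8.03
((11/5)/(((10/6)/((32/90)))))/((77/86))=1376/2625 = 0.52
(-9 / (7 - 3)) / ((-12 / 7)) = 21/16 = 1.31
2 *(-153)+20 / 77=-23542/77 = -305.74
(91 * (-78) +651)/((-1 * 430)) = 6447/430 = 14.99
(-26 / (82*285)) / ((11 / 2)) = -26/128535 = 0.00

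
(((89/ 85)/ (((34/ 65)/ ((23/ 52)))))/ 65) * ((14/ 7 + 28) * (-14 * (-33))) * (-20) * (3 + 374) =-411385590/289 = -1423479.55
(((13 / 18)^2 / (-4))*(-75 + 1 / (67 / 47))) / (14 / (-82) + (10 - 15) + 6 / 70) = -603619835/316806552 = -1.91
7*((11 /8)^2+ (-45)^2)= 908047/64 = 14188.23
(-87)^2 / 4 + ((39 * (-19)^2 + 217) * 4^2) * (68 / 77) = 62799005/308 = 203892.87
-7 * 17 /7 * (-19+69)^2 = -42500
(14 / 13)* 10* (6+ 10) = 172.31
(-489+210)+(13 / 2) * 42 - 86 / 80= -283/40 = -7.08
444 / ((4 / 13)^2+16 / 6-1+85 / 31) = 3489174/35389 = 98.59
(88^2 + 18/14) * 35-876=270209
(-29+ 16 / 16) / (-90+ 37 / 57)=0.31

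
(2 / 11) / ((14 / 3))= 3/77 = 0.04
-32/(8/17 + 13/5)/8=-340/261 = -1.30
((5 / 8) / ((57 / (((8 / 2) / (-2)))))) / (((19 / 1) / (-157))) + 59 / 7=261083/30324 = 8.61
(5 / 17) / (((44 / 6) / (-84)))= -630/187 = -3.37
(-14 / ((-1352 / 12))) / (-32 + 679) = 21/109343 = 0.00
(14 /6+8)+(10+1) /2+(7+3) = 155/6 = 25.83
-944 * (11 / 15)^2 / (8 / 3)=-14278/75 = -190.37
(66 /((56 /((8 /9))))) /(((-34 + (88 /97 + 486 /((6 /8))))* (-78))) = -1067/48850074 = 0.00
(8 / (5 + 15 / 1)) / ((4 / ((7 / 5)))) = 7/50 = 0.14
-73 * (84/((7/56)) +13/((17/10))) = -843442/17 = -49614.24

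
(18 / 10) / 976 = 9/4880 = 0.00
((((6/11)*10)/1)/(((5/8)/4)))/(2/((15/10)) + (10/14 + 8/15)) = 40320/2981 = 13.53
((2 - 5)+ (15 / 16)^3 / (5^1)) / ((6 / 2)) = -3871/4096 = -0.95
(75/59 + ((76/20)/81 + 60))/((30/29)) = 21245342/358425 = 59.27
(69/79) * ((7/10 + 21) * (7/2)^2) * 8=733677/395 = 1857.41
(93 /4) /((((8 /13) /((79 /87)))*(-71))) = -31837/65888 = -0.48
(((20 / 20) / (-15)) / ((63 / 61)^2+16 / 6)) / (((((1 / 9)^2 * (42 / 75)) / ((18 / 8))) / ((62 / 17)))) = -84090879/3967460 = -21.20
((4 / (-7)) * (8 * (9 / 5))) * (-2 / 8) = 2.06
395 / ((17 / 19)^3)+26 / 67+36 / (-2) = 175726095/329171 = 533.84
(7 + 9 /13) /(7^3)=100/4459 = 0.02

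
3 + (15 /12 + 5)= 37/4 = 9.25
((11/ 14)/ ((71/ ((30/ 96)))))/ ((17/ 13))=715/270368 = 0.00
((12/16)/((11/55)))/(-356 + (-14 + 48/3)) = -5/472 = -0.01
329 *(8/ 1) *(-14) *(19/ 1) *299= -209333488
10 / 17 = 0.59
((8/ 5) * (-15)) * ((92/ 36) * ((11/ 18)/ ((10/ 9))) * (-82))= 41492/15 = 2766.13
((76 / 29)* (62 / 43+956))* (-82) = -256571440/1247 = -205750.95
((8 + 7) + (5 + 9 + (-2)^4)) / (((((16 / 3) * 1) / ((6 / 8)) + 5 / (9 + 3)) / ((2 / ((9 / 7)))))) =2520/271 = 9.30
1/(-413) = -1/413 = 0.00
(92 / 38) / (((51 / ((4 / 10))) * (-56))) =-23/67830 = 0.00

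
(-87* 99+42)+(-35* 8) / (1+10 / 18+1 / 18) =-253599/29 = -8744.79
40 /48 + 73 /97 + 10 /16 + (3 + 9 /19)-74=-68.32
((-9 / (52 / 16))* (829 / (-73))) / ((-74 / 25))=-373050/35113 = -10.62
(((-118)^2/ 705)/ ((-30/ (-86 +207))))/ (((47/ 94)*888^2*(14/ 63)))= -421201/463269600 = 0.00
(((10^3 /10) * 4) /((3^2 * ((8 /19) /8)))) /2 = 3800/9 = 422.22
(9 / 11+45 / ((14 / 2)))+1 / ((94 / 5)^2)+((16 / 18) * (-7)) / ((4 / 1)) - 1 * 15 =-56983711/6123348 = -9.31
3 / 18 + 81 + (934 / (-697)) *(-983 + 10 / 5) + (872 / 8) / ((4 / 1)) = 11901845/8364 = 1422.98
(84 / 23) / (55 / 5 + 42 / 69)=28/89 = 0.31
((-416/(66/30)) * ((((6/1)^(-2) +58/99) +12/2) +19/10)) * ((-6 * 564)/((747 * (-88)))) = -82.87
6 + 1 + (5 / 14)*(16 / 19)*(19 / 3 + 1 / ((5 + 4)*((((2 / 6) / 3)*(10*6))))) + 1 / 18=8.97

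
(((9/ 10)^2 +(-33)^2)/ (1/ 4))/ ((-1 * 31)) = -108981/775 = -140.62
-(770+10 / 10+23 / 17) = -13130/17 = -772.35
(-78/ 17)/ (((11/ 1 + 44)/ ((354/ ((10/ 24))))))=-70.88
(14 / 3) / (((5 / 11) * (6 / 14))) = 1078/45 = 23.96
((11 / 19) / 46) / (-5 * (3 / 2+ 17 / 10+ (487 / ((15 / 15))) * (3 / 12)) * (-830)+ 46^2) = 11/455055529 = 0.00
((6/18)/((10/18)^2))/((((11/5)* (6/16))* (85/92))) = 6624/4675 = 1.42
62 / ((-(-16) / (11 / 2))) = 341/16 = 21.31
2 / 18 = 1/9 = 0.11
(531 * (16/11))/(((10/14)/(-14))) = -832608/55 = -15138.33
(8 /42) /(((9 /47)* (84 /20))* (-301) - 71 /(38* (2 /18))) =-35720/48550887 = 0.00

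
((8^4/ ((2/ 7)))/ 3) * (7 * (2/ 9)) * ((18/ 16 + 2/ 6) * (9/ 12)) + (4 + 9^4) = 396775/27 = 14695.37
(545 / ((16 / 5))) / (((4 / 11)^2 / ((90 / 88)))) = 1348875/1024 = 1317.26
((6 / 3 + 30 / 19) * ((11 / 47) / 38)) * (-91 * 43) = -1463462/16967 = -86.25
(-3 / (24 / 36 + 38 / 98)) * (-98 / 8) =21609/620 = 34.85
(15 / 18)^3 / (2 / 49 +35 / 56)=6125/7047 = 0.87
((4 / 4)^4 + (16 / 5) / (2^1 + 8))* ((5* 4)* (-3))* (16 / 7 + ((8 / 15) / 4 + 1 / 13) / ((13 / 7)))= -5619108/29575 = -190.00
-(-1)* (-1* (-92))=92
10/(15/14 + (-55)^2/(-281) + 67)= 39340/225443 = 0.17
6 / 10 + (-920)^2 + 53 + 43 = 4232483/5 = 846496.60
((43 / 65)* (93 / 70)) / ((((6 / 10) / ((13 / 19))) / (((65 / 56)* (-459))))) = -7954011/14896 = -533.97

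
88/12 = 22/3 = 7.33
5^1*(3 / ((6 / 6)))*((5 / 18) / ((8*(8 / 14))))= 175/192 = 0.91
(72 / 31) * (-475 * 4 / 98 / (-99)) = 7600/16709 = 0.45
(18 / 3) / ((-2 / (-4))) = 12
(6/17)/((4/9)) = 27/34 = 0.79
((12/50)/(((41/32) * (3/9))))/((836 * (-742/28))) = -288/11353925 = 0.00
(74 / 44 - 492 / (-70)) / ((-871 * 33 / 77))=-6707/287430 = -0.02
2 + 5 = 7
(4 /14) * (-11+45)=68/7 = 9.71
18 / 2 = 9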